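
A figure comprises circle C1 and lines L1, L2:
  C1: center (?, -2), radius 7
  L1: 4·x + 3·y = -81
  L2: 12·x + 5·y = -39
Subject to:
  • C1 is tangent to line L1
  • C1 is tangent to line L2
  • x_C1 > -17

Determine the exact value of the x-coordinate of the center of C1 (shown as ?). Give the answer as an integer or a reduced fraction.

-10

1. [C1‖L1]  x_C1² + (75/2)x_C1 + 275 = 0  ⇒  x_C1 = -55/2 or -10
2. [C1‖L2]  x_C1² + (29/6)x_C1 − 155/3 = 0  ⇒  x_C1 = -10 or 31/6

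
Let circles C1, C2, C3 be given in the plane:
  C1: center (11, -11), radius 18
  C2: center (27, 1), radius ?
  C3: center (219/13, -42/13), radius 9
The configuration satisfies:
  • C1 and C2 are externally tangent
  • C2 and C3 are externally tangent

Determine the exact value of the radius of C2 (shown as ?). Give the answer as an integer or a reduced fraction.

1. [ext C1·C2]  r_C2² + 36r_C2 − 76 = 0  ⇒  r_C2 = 2 (r>0 drops 1)
2. [ext C2·C3]  r_C2² + 18r_C2 − 40 = 0  ⇒  r_C2 = 2 (r>0 drops 1)

2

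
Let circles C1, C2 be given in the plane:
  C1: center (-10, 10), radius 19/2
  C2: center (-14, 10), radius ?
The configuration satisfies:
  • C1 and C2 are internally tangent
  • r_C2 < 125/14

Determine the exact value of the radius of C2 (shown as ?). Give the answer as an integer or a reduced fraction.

1. [int C1,C2]  r_C2² − 19r_C2 + 297/4 = 0  ⇒  r_C2 = 11/2 or 27/2
2. given r_C2 < 125/14: keep 11/2

11/2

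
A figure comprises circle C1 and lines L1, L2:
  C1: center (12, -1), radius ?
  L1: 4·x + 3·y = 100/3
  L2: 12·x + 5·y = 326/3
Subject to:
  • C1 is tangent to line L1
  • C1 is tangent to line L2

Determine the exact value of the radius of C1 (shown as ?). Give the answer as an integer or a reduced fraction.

7/3

1. [C1‖L1]  r_C1² − 49/9 = 0  ⇒  r_C1 = 7/3 (r>0 drops 1)
2. [C1‖L2]  r_C1² − 49/9 = 0  ⇒  r_C1 = 7/3 (r>0 drops 1)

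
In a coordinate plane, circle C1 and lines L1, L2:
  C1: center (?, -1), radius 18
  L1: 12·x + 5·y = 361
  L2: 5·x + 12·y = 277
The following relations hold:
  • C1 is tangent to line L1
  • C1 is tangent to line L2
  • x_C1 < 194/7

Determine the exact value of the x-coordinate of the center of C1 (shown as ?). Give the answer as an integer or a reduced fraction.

1. [C1‖L1]  x_C1² − 61x_C1 + 550 = 0  ⇒  x_C1 = 11 or 50
2. [C1‖L2]  x_C1² − (578/5)x_C1 + 5753/5 = 0  ⇒  x_C1 = 11 or 523/5

11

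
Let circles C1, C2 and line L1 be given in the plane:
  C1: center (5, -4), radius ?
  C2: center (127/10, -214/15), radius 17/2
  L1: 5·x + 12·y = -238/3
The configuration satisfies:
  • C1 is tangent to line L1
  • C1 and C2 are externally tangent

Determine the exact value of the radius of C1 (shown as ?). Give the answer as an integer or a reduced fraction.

1. [C1‖L1]  r_C1² − 169/9 = 0  ⇒  r_C1 = 13/3 (r>0 drops 1)
2. [ext C1·C2]  r_C1² + 17r_C1 − 832/9 = 0  ⇒  r_C1 = 13/3 (r>0 drops 1)

13/3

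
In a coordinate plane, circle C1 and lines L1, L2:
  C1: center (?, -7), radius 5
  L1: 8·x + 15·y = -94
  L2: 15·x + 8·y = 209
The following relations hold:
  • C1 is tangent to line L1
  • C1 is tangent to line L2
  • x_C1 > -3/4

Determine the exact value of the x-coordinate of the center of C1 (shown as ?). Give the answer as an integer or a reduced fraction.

1. [C1‖L1]  x_C1² − (11/4)x_C1 − 111 = 0  ⇒  x_C1 = -37/4 or 12
2. [C1‖L2]  x_C1² − (106/3)x_C1 + 280 = 0  ⇒  x_C1 = 12 or 70/3

12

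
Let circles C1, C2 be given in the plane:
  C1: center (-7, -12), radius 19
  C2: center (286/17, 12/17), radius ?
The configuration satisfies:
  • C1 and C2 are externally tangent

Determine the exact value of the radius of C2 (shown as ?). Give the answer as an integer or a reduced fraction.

8

1. [ext C1·C2]  r_C2² + 38r_C2 − 368 = 0  ⇒  r_C2 = 8 (r>0 drops 1)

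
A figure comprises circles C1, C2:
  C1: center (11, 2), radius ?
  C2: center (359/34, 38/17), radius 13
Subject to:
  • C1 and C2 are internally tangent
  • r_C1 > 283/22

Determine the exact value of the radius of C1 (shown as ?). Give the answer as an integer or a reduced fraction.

1. [int C1,C2]  r_C1² − 26r_C1 + 675/4 = 0  ⇒  r_C1 = 25/2 or 27/2
2. given r_C1 > 283/22: keep 27/2

27/2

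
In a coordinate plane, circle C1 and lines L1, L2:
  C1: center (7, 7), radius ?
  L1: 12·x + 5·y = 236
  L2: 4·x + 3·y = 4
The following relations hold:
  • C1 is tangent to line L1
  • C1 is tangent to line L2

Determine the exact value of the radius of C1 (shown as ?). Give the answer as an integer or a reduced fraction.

9

1. [C1‖L1]  r_C1² − 81 = 0  ⇒  r_C1 = 9 (r>0 drops 1)
2. [C1‖L2]  r_C1² − 81 = 0  ⇒  r_C1 = 9 (r>0 drops 1)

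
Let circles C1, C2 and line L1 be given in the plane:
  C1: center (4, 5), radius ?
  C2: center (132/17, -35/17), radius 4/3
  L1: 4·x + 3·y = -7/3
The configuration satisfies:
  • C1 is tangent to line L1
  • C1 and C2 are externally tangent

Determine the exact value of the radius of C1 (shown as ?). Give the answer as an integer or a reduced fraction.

1. [C1‖L1]  r_C1² − 400/9 = 0  ⇒  r_C1 = 20/3 (r>0 drops 1)
2. [ext C1·C2]  r_C1² + (8/3)r_C1 − 560/9 = 0  ⇒  r_C1 = 20/3 (r>0 drops 1)

20/3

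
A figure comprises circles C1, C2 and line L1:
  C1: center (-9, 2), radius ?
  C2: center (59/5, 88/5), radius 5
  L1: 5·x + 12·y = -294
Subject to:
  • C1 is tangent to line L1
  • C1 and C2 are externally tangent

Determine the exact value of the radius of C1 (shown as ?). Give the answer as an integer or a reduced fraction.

21

1. [C1‖L1]  r_C1² − 441 = 0  ⇒  r_C1 = 21 (r>0 drops 1)
2. [ext C1·C2]  r_C1² + 10r_C1 − 651 = 0  ⇒  r_C1 = 21 (r>0 drops 1)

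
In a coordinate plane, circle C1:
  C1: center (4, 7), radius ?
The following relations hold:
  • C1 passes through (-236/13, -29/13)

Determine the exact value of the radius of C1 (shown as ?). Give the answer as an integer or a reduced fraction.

1. [C1∋P]  r_C1² − 576 = 0  ⇒  r_C1 = 24 (r>0 drops 1)

24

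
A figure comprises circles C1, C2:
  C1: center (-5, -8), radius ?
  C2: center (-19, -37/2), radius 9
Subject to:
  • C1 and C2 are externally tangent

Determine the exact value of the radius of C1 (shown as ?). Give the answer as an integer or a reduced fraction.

17/2

1. [ext C1·C2]  r_C1² + 18r_C1 − 901/4 = 0  ⇒  r_C1 = 17/2 (r>0 drops 1)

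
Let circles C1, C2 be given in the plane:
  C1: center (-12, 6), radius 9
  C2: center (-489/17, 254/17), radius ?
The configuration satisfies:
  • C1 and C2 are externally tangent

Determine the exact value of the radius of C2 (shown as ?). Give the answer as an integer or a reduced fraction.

1. [ext C1·C2]  r_C2² + 18r_C2 − 280 = 0  ⇒  r_C2 = 10 (r>0 drops 1)

10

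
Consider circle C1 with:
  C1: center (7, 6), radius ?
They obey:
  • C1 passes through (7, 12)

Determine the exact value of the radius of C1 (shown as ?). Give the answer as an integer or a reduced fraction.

6

1. [C1∋P]  r_C1² − 36 = 0  ⇒  r_C1 = 6 (r>0 drops 1)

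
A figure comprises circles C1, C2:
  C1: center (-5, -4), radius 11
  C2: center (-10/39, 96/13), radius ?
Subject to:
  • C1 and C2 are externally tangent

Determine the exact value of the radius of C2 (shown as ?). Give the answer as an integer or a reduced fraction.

1. [ext C1·C2]  r_C2² + 22r_C2 − 280/9 = 0  ⇒  r_C2 = 4/3 (r>0 drops 1)

4/3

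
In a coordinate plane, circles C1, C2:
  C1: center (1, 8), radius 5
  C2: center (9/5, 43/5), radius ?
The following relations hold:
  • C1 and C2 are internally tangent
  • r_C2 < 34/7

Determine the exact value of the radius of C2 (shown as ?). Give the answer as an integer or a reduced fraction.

1. [int C1,C2]  r_C2² − 10r_C2 + 24 = 0  ⇒  r_C2 = 4 or 6
2. given r_C2 < 34/7: keep 4

4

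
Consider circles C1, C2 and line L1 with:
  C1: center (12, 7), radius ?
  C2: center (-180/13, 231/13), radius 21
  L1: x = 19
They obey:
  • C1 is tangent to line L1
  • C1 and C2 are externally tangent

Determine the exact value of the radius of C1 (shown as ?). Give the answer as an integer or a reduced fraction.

7

1. [C1‖L1]  r_C1² − 49 = 0  ⇒  r_C1 = 7 (r>0 drops 1)
2. [ext C1·C2]  r_C1² + 42r_C1 − 343 = 0  ⇒  r_C1 = 7 (r>0 drops 1)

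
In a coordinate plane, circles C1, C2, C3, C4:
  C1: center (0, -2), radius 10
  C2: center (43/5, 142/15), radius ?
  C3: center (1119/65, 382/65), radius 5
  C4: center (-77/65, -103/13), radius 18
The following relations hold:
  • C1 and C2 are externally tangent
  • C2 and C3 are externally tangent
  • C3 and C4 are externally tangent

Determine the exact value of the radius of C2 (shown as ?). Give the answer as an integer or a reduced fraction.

13/3

1. [ext C1·C2]  r_C2² + 20r_C2 − 949/9 = 0  ⇒  r_C2 = 13/3 (r>0 drops 1)
2. [ext C2·C3]  r_C2² + 10r_C2 − 559/9 = 0  ⇒  r_C2 = 13/3 (r>0 drops 1)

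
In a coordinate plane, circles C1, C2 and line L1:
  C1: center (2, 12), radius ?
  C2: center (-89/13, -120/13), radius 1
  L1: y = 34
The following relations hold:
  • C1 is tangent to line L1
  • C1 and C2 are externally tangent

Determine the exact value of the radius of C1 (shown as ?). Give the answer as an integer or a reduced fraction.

22

1. [C1‖L1]  r_C1² − 484 = 0  ⇒  r_C1 = 22 (r>0 drops 1)
2. [ext C1·C2]  r_C1² + 2r_C1 − 528 = 0  ⇒  r_C1 = 22 (r>0 drops 1)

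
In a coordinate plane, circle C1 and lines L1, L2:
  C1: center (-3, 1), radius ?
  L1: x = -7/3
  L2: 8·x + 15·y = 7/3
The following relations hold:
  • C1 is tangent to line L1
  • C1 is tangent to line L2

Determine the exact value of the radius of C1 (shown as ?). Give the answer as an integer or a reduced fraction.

1. [C1‖L1]  r_C1² − 4/9 = 0  ⇒  r_C1 = 2/3 (r>0 drops 1)
2. [C1‖L2]  r_C1² − 4/9 = 0  ⇒  r_C1 = 2/3 (r>0 drops 1)

2/3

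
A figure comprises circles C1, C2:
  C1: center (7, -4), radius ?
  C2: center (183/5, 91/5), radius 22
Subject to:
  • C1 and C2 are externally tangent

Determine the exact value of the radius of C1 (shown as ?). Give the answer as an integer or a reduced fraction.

1. [ext C1·C2]  r_C1² + 44r_C1 − 885 = 0  ⇒  r_C1 = 15 (r>0 drops 1)

15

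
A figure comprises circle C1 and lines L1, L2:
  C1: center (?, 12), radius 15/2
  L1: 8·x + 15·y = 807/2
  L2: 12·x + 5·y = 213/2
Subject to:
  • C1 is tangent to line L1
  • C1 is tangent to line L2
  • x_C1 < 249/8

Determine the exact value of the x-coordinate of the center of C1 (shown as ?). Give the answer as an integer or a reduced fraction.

1. [C1‖L1]  x_C1² − (447/8)x_C1 + 1053/2 = 0  ⇒  x_C1 = 12 or 351/8
2. [C1‖L2]  x_C1² − (31/4)x_C1 − 51 = 0  ⇒  x_C1 = -17/4 or 12

12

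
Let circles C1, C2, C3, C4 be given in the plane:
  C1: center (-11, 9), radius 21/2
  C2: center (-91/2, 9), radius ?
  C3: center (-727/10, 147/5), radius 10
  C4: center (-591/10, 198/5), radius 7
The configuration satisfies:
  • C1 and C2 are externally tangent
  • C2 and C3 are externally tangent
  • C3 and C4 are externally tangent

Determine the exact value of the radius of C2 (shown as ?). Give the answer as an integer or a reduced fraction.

24

1. [ext C1·C2]  r_C2² + 21r_C2 − 1080 = 0  ⇒  r_C2 = 24 (r>0 drops 1)
2. [ext C2·C3]  r_C2² + 20r_C2 − 1056 = 0  ⇒  r_C2 = 24 (r>0 drops 1)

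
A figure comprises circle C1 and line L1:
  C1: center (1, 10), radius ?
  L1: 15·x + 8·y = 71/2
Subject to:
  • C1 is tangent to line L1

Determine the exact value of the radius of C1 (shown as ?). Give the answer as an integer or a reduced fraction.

7/2

1. [C1‖L1]  r_C1² − 49/4 = 0  ⇒  r_C1 = 7/2 (r>0 drops 1)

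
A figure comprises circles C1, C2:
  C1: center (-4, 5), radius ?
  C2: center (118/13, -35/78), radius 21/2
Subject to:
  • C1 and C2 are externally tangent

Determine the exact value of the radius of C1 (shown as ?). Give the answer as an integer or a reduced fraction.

1. [ext C1·C2]  r_C1² + 21r_C1 − 814/9 = 0  ⇒  r_C1 = 11/3 (r>0 drops 1)

11/3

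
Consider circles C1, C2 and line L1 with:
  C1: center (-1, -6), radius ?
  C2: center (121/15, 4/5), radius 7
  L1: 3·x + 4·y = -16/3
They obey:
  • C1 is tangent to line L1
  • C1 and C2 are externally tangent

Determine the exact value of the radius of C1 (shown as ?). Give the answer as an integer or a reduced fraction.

1. [C1‖L1]  r_C1² − 169/9 = 0  ⇒  r_C1 = 13/3 (r>0 drops 1)
2. [ext C1·C2]  r_C1² + 14r_C1 − 715/9 = 0  ⇒  r_C1 = 13/3 (r>0 drops 1)

13/3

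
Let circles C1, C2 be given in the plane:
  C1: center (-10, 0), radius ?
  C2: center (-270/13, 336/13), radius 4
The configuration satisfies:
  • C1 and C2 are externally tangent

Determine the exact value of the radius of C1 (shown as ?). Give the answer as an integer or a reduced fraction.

24

1. [ext C1·C2]  r_C1² + 8r_C1 − 768 = 0  ⇒  r_C1 = 24 (r>0 drops 1)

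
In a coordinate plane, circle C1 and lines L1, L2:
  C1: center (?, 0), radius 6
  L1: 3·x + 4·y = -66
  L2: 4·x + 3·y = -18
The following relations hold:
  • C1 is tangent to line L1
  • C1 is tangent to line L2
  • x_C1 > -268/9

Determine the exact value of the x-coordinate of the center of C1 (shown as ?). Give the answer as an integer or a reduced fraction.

-12

1. [C1‖L1]  x_C1² + 44x_C1 + 384 = 0  ⇒  x_C1 = -32 or -12
2. [C1‖L2]  x_C1² + 9x_C1 − 36 = 0  ⇒  x_C1 = -12 or 3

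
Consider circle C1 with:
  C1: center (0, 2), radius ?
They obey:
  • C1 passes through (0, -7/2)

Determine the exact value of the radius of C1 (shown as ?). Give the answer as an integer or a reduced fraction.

11/2

1. [C1∋P]  r_C1² − 121/4 = 0  ⇒  r_C1 = 11/2 (r>0 drops 1)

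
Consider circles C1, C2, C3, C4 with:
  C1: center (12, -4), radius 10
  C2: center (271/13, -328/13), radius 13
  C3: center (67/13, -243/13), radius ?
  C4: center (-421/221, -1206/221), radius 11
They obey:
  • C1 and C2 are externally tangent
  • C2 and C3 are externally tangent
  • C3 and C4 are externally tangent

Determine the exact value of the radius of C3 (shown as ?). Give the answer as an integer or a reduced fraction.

4

1. [ext C2·C3]  r_C3² + 26r_C3 − 120 = 0  ⇒  r_C3 = 4 (r>0 drops 1)
2. [ext C3·C4]  r_C3² + 22r_C3 − 104 = 0  ⇒  r_C3 = 4 (r>0 drops 1)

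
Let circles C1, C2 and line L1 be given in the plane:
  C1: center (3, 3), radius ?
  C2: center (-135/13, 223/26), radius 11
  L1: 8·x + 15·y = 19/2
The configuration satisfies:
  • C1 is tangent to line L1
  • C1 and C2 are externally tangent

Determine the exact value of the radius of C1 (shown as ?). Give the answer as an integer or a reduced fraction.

1. [C1‖L1]  r_C1² − 49/4 = 0  ⇒  r_C1 = 7/2 (r>0 drops 1)
2. [ext C1·C2]  r_C1² + 22r_C1 − 357/4 = 0  ⇒  r_C1 = 7/2 (r>0 drops 1)

7/2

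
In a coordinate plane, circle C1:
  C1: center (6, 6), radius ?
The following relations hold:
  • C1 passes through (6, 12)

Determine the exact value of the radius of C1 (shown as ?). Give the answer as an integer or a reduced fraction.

6

1. [C1∋P]  r_C1² − 36 = 0  ⇒  r_C1 = 6 (r>0 drops 1)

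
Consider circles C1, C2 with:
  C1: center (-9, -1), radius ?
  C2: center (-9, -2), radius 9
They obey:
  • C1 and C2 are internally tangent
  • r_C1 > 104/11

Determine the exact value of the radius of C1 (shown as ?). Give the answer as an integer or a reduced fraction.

10

1. [int C1,C2]  r_C1² − 18r_C1 + 80 = 0  ⇒  r_C1 = 8 or 10
2. given r_C1 > 104/11: keep 10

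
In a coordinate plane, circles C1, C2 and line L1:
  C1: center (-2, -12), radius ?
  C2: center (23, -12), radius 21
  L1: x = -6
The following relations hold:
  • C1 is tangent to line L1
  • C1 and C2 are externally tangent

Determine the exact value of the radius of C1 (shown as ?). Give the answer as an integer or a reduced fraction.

4

1. [C1‖L1]  r_C1² − 16 = 0  ⇒  r_C1 = 4 (r>0 drops 1)
2. [ext C1·C2]  r_C1² + 42r_C1 − 184 = 0  ⇒  r_C1 = 4 (r>0 drops 1)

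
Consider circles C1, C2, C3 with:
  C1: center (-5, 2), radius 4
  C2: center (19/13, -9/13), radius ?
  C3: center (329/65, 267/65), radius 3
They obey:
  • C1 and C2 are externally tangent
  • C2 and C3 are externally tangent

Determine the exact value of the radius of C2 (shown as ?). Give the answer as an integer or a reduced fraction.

3

1. [ext C1·C2]  r_C2² + 8r_C2 − 33 = 0  ⇒  r_C2 = 3 (r>0 drops 1)
2. [ext C2·C3]  r_C2² + 6r_C2 − 27 = 0  ⇒  r_C2 = 3 (r>0 drops 1)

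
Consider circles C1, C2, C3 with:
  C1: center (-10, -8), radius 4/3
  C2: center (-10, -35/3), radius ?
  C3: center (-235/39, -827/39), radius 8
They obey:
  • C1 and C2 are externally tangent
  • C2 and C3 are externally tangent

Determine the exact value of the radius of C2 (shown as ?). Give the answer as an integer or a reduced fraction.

1. [ext C1·C2]  r_C2² + (8/3)r_C2 − 35/3 = 0  ⇒  r_C2 = 7/3 (r>0 drops 1)
2. [ext C2·C3]  r_C2² + 16r_C2 − 385/9 = 0  ⇒  r_C2 = 7/3 (r>0 drops 1)

7/3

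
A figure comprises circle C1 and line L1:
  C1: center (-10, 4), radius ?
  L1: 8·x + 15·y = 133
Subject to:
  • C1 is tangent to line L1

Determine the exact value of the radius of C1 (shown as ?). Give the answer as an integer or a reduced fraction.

9

1. [C1‖L1]  r_C1² − 81 = 0  ⇒  r_C1 = 9 (r>0 drops 1)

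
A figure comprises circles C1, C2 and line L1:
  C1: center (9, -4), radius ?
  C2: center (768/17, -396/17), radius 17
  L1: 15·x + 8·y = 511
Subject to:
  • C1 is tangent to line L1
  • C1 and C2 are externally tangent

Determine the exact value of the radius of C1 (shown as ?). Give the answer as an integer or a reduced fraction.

1. [C1‖L1]  r_C1² − 576 = 0  ⇒  r_C1 = 24 (r>0 drops 1)
2. [ext C1·C2]  r_C1² + 34r_C1 − 1392 = 0  ⇒  r_C1 = 24 (r>0 drops 1)

24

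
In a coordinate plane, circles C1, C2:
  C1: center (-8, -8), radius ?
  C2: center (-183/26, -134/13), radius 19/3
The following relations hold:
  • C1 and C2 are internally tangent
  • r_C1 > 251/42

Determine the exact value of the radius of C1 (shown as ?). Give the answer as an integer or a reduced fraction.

53/6

1. [int C1,C2]  r_C1² − (38/3)r_C1 + 1219/36 = 0  ⇒  r_C1 = 23/6 or 53/6
2. given r_C1 > 251/42: keep 53/6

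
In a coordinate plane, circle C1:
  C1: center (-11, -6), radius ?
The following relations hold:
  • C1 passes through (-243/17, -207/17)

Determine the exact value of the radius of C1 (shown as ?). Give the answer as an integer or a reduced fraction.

7

1. [C1∋P]  r_C1² − 49 = 0  ⇒  r_C1 = 7 (r>0 drops 1)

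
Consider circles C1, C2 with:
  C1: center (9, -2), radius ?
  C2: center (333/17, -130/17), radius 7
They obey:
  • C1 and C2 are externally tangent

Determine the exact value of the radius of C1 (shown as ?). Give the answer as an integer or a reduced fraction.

1. [ext C1·C2]  r_C1² + 14r_C1 − 95 = 0  ⇒  r_C1 = 5 (r>0 drops 1)

5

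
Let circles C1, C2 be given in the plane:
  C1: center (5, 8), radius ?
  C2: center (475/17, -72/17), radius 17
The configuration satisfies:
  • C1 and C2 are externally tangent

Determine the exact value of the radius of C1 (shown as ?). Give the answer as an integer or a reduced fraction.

9

1. [ext C1·C2]  r_C1² + 34r_C1 − 387 = 0  ⇒  r_C1 = 9 (r>0 drops 1)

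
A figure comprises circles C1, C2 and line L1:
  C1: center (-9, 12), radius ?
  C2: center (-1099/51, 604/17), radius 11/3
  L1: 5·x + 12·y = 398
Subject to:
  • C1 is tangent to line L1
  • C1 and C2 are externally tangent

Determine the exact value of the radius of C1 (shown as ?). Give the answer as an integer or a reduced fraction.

23

1. [C1‖L1]  r_C1² − 529 = 0  ⇒  r_C1 = 23 (r>0 drops 1)
2. [ext C1·C2]  r_C1² + (22/3)r_C1 − 2093/3 = 0  ⇒  r_C1 = 23 (r>0 drops 1)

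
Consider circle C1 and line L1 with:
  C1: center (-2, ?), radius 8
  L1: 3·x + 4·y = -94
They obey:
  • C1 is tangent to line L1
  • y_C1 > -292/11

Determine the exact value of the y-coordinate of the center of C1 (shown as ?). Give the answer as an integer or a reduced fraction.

1. [C1‖L1]  y_C1² + 44y_C1 + 384 = 0  ⇒  y_C1 = -32 or -12
2. given y_C1 > -292/11: keep -12

-12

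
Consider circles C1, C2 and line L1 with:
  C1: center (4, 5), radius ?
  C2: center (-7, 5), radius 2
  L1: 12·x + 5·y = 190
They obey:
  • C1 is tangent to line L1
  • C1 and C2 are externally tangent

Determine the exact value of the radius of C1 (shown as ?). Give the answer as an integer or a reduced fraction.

9

1. [C1‖L1]  r_C1² − 81 = 0  ⇒  r_C1 = 9 (r>0 drops 1)
2. [ext C1·C2]  r_C1² + 4r_C1 − 117 = 0  ⇒  r_C1 = 9 (r>0 drops 1)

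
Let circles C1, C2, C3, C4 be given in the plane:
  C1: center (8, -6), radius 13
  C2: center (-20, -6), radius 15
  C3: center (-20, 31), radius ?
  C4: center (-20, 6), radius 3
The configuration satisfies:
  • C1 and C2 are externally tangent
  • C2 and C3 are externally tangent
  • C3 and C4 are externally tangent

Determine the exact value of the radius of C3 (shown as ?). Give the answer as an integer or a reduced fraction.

1. [ext C2·C3]  r_C3² + 30r_C3 − 1144 = 0  ⇒  r_C3 = 22 (r>0 drops 1)
2. [ext C3·C4]  r_C3² + 6r_C3 − 616 = 0  ⇒  r_C3 = 22 (r>0 drops 1)

22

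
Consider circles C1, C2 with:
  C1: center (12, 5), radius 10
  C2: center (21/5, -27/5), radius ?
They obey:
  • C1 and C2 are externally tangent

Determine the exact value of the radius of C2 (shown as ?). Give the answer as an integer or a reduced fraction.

3

1. [ext C1·C2]  r_C2² + 20r_C2 − 69 = 0  ⇒  r_C2 = 3 (r>0 drops 1)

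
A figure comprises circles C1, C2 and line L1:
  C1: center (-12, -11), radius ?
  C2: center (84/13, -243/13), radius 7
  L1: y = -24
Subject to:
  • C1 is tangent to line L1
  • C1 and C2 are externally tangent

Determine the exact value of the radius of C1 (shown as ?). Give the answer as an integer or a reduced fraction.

1. [C1‖L1]  r_C1² − 169 = 0  ⇒  r_C1 = 13 (r>0 drops 1)
2. [ext C1·C2]  r_C1² + 14r_C1 − 351 = 0  ⇒  r_C1 = 13 (r>0 drops 1)

13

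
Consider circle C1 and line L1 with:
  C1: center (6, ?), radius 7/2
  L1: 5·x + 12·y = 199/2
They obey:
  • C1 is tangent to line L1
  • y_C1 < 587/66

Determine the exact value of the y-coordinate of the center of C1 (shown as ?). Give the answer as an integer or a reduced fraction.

1. [C1‖L1]  y_C1² − (139/12)y_C1 + 115/6 = 0  ⇒  y_C1 = 2 or 115/12
2. given y_C1 < 587/66: keep 2

2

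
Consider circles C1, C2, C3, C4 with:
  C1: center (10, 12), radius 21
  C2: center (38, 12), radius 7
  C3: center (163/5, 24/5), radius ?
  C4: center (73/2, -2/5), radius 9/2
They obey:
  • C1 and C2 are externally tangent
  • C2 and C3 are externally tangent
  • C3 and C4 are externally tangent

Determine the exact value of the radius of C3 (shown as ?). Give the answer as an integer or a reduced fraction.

1. [ext C2·C3]  r_C3² + 14r_C3 − 32 = 0  ⇒  r_C3 = 2 (r>0 drops 1)
2. [ext C3·C4]  r_C3² + 9r_C3 − 22 = 0  ⇒  r_C3 = 2 (r>0 drops 1)

2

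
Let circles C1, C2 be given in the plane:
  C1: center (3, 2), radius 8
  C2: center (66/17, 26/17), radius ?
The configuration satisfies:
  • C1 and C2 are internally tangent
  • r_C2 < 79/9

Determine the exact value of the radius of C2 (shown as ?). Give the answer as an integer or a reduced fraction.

7

1. [int C1,C2]  r_C2² − 16r_C2 + 63 = 0  ⇒  r_C2 = 7 or 9
2. given r_C2 < 79/9: keep 7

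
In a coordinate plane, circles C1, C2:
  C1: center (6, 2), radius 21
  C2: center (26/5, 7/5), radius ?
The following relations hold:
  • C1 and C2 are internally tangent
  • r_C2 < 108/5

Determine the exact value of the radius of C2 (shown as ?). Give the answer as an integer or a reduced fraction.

20

1. [int C1,C2]  r_C2² − 42r_C2 + 440 = 0  ⇒  r_C2 = 20 or 22
2. given r_C2 < 108/5: keep 20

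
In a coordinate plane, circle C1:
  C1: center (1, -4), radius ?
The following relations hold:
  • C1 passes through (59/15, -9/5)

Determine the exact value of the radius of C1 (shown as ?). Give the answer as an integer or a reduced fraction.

11/3

1. [C1∋P]  r_C1² − 121/9 = 0  ⇒  r_C1 = 11/3 (r>0 drops 1)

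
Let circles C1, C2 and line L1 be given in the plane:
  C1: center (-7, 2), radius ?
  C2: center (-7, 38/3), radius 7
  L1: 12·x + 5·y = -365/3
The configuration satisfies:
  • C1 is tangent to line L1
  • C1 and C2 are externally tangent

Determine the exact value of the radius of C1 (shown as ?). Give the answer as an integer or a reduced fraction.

11/3

1. [C1‖L1]  r_C1² − 121/9 = 0  ⇒  r_C1 = 11/3 (r>0 drops 1)
2. [ext C1·C2]  r_C1² + 14r_C1 − 583/9 = 0  ⇒  r_C1 = 11/3 (r>0 drops 1)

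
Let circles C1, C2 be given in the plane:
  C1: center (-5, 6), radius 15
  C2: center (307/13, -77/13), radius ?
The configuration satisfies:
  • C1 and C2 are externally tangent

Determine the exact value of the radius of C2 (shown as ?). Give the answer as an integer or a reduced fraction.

16

1. [ext C1·C2]  r_C2² + 30r_C2 − 736 = 0  ⇒  r_C2 = 16 (r>0 drops 1)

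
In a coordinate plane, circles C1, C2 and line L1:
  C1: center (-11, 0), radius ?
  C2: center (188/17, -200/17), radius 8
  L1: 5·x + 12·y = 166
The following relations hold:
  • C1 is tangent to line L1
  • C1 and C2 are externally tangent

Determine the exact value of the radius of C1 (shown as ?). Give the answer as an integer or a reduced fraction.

17

1. [C1‖L1]  r_C1² − 289 = 0  ⇒  r_C1 = 17 (r>0 drops 1)
2. [ext C1·C2]  r_C1² + 16r_C1 − 561 = 0  ⇒  r_C1 = 17 (r>0 drops 1)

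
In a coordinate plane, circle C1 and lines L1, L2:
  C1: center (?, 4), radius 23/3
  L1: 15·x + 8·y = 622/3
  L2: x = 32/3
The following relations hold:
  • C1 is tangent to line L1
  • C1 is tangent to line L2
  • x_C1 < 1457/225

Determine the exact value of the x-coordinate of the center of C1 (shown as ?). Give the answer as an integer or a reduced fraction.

3

1. [C1‖L1]  x_C1² − (1052/45)x_C1 + 917/15 = 0  ⇒  x_C1 = 3 or 917/45
2. [C1‖L2]  x_C1² − (64/3)x_C1 + 55 = 0  ⇒  x_C1 = 3 or 55/3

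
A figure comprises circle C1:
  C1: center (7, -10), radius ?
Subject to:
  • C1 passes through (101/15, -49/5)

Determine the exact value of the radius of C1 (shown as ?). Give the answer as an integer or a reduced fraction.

1/3

1. [C1∋P]  r_C1² − 1/9 = 0  ⇒  r_C1 = 1/3 (r>0 drops 1)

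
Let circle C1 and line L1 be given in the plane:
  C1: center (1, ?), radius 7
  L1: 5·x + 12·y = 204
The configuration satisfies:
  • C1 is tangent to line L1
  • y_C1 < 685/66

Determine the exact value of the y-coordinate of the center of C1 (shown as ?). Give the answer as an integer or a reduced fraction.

1. [C1‖L1]  y_C1² − (199/6)y_C1 + 435/2 = 0  ⇒  y_C1 = 9 or 145/6
2. given y_C1 < 685/66: keep 9

9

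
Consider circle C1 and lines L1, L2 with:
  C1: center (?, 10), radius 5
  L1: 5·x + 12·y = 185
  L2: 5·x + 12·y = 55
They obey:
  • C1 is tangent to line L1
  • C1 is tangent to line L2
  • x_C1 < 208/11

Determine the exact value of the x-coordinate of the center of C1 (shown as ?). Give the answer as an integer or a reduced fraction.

0

1. [C1‖L1]  x_C1² − 26x_C1 = 0  ⇒  x_C1 = 0 or 26
2. [C1‖L2]  x_C1² + 26x_C1 = 0  ⇒  x_C1 = -26 or 0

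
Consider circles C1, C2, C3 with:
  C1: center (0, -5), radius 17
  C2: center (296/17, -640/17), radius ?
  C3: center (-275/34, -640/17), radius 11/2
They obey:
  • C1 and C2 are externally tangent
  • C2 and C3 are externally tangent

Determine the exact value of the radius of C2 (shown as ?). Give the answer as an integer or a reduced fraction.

1. [ext C1·C2]  r_C2² + 34r_C2 − 1080 = 0  ⇒  r_C2 = 20 (r>0 drops 1)
2. [ext C2·C3]  r_C2² + 11r_C2 − 620 = 0  ⇒  r_C2 = 20 (r>0 drops 1)

20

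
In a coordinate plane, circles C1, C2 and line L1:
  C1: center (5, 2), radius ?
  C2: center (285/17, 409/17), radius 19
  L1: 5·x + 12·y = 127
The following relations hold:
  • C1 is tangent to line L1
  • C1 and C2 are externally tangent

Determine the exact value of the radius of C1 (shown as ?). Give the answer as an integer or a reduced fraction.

1. [C1‖L1]  r_C1² − 36 = 0  ⇒  r_C1 = 6 (r>0 drops 1)
2. [ext C1·C2]  r_C1² + 38r_C1 − 264 = 0  ⇒  r_C1 = 6 (r>0 drops 1)

6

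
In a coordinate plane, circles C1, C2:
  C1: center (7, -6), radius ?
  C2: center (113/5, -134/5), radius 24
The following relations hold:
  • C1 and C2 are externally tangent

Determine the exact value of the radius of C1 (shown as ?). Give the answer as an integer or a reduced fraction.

2

1. [ext C1·C2]  r_C1² + 48r_C1 − 100 = 0  ⇒  r_C1 = 2 (r>0 drops 1)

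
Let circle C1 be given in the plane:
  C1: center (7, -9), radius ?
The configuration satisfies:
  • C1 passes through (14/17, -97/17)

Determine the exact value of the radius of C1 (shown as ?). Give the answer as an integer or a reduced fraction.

7

1. [C1∋P]  r_C1² − 49 = 0  ⇒  r_C1 = 7 (r>0 drops 1)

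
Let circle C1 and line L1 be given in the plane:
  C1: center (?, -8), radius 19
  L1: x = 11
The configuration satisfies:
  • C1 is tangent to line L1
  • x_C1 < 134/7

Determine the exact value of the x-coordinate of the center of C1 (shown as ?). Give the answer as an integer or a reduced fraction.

-8

1. [C1‖L1]  x_C1² − 22x_C1 − 240 = 0  ⇒  x_C1 = -8 or 30
2. given x_C1 < 134/7: keep -8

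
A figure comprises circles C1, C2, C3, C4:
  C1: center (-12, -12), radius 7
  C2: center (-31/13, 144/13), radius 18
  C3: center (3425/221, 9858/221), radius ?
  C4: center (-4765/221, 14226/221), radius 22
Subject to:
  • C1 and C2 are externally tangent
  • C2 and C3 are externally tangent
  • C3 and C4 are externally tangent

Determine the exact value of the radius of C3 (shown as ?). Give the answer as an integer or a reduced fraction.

20

1. [ext C2·C3]  r_C3² + 36r_C3 − 1120 = 0  ⇒  r_C3 = 20 (r>0 drops 1)
2. [ext C3·C4]  r_C3² + 44r_C3 − 1280 = 0  ⇒  r_C3 = 20 (r>0 drops 1)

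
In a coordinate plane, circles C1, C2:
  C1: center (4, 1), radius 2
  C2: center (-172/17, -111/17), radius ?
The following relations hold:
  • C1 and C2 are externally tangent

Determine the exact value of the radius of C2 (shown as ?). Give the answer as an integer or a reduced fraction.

14

1. [ext C1·C2]  r_C2² + 4r_C2 − 252 = 0  ⇒  r_C2 = 14 (r>0 drops 1)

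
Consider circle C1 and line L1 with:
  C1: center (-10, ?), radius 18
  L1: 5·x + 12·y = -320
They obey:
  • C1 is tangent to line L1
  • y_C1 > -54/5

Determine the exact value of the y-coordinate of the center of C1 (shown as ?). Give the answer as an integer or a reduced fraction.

-3

1. [C1‖L1]  y_C1² + 45y_C1 + 126 = 0  ⇒  y_C1 = -42 or -3
2. given y_C1 > -54/5: keep -3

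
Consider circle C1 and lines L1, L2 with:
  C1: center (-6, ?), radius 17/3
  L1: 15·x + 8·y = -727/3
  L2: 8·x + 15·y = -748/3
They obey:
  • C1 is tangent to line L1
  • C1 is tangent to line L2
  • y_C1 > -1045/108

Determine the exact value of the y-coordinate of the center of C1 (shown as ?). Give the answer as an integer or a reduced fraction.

1. [C1‖L1]  y_C1² + (457/12)y_C1 + 2611/12 = 0  ⇒  y_C1 = -373/12 or -7
2. [C1‖L2]  y_C1² + (1208/45)y_C1 + 6251/45 = 0  ⇒  y_C1 = -893/45 or -7

-7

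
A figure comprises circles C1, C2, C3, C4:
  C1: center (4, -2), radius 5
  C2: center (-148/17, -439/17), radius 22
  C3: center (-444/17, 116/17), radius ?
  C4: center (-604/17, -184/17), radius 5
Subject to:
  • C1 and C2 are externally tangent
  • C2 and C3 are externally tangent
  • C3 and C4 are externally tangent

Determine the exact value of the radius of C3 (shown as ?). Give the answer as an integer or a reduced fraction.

1. [ext C2·C3]  r_C3² + 44r_C3 − 885 = 0  ⇒  r_C3 = 15 (r>0 drops 1)
2. [ext C3·C4]  r_C3² + 10r_C3 − 375 = 0  ⇒  r_C3 = 15 (r>0 drops 1)

15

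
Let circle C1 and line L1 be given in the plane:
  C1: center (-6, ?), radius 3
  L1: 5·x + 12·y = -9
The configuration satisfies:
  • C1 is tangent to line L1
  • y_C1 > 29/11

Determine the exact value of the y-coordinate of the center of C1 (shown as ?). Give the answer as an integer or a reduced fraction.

1. [C1‖L1]  y_C1² − (7/2)y_C1 − 15/2 = 0  ⇒  y_C1 = -3/2 or 5
2. given y_C1 > 29/11: keep 5

5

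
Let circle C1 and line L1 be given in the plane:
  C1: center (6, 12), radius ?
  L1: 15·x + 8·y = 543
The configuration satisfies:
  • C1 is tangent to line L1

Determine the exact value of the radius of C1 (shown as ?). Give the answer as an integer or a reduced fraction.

1. [C1‖L1]  r_C1² − 441 = 0  ⇒  r_C1 = 21 (r>0 drops 1)

21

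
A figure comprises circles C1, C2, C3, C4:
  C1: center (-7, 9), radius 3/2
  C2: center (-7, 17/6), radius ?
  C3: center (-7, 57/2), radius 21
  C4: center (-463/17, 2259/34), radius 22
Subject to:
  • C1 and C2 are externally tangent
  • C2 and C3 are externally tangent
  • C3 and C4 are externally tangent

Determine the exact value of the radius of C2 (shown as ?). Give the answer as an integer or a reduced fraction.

14/3

1. [ext C1·C2]  r_C2² + 3r_C2 − 322/9 = 0  ⇒  r_C2 = 14/3 (r>0 drops 1)
2. [ext C2·C3]  r_C2² + 42r_C2 − 1960/9 = 0  ⇒  r_C2 = 14/3 (r>0 drops 1)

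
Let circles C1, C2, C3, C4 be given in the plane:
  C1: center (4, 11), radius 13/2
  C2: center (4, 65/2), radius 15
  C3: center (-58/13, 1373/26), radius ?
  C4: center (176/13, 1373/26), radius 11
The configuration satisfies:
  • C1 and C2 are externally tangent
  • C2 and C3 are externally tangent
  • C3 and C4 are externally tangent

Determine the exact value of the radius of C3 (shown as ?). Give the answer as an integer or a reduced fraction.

7

1. [ext C2·C3]  r_C3² + 30r_C3 − 259 = 0  ⇒  r_C3 = 7 (r>0 drops 1)
2. [ext C3·C4]  r_C3² + 22r_C3 − 203 = 0  ⇒  r_C3 = 7 (r>0 drops 1)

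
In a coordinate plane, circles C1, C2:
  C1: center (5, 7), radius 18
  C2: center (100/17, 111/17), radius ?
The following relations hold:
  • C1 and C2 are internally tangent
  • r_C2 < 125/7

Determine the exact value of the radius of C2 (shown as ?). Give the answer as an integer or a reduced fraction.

17

1. [int C1,C2]  r_C2² − 36r_C2 + 323 = 0  ⇒  r_C2 = 17 or 19
2. given r_C2 < 125/7: keep 17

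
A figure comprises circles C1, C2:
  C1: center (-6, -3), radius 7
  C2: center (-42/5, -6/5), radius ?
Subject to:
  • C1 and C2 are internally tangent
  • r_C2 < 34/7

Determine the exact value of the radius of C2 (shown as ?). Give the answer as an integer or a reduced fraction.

4

1. [int C1,C2]  r_C2² − 14r_C2 + 40 = 0  ⇒  r_C2 = 4 or 10
2. given r_C2 < 34/7: keep 4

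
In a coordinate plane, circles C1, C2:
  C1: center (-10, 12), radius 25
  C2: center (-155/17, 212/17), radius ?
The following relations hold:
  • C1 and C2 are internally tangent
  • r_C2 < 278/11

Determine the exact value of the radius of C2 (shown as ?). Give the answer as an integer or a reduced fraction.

1. [int C1,C2]  r_C2² − 50r_C2 + 624 = 0  ⇒  r_C2 = 24 or 26
2. given r_C2 < 278/11: keep 24

24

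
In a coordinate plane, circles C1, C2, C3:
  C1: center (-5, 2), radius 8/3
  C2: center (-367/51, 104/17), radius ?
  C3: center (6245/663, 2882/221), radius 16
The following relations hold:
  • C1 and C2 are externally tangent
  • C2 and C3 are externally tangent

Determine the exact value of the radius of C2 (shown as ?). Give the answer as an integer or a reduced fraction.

1. [ext C1·C2]  r_C2² + (16/3)r_C2 − 44/3 = 0  ⇒  r_C2 = 2 (r>0 drops 1)
2. [ext C2·C3]  r_C2² + 32r_C2 − 68 = 0  ⇒  r_C2 = 2 (r>0 drops 1)

2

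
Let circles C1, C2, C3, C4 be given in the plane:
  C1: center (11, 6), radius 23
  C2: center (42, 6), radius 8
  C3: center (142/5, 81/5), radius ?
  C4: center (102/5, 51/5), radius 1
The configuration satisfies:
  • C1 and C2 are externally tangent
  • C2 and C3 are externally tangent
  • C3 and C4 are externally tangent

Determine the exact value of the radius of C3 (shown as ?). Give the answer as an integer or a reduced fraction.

1. [ext C2·C3]  r_C3² + 16r_C3 − 225 = 0  ⇒  r_C3 = 9 (r>0 drops 1)
2. [ext C3·C4]  r_C3² + 2r_C3 − 99 = 0  ⇒  r_C3 = 9 (r>0 drops 1)

9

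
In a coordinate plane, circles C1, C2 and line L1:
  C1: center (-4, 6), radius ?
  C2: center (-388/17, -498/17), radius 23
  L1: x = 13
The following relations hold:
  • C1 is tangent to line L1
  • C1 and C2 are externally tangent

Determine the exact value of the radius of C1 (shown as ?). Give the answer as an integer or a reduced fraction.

17

1. [C1‖L1]  r_C1² − 289 = 0  ⇒  r_C1 = 17 (r>0 drops 1)
2. [ext C1·C2]  r_C1² + 46r_C1 − 1071 = 0  ⇒  r_C1 = 17 (r>0 drops 1)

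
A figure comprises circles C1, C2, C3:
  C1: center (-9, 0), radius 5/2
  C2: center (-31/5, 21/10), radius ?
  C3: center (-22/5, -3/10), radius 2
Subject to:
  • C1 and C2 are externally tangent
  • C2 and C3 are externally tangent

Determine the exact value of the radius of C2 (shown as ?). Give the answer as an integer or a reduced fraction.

1

1. [ext C1·C2]  r_C2² + 5r_C2 − 6 = 0  ⇒  r_C2 = 1 (r>0 drops 1)
2. [ext C2·C3]  r_C2² + 4r_C2 − 5 = 0  ⇒  r_C2 = 1 (r>0 drops 1)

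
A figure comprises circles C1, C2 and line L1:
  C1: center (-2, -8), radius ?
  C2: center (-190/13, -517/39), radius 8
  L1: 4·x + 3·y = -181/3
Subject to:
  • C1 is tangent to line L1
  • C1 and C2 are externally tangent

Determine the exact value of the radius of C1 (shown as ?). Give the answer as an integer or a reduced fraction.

1. [C1‖L1]  r_C1² − 289/9 = 0  ⇒  r_C1 = 17/3 (r>0 drops 1)
2. [ext C1·C2]  r_C1² + 16r_C1 − 1105/9 = 0  ⇒  r_C1 = 17/3 (r>0 drops 1)

17/3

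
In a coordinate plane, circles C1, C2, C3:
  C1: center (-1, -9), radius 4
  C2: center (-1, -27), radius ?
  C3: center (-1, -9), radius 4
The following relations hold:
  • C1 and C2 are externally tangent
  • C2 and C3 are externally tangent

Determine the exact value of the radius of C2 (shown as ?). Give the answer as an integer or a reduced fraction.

1. [ext C1·C2]  r_C2² + 8r_C2 − 308 = 0  ⇒  r_C2 = 14 (r>0 drops 1)
2. [ext C2·C3]  r_C2² + 8r_C2 − 308 = 0  ⇒  r_C2 = 14 (r>0 drops 1)

14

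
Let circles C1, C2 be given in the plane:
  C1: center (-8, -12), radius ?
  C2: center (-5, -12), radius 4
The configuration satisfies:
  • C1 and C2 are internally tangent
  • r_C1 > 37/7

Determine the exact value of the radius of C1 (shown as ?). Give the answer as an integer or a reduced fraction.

1. [int C1,C2]  r_C1² − 8r_C1 + 7 = 0  ⇒  r_C1 = 1 or 7
2. given r_C1 > 37/7: keep 7

7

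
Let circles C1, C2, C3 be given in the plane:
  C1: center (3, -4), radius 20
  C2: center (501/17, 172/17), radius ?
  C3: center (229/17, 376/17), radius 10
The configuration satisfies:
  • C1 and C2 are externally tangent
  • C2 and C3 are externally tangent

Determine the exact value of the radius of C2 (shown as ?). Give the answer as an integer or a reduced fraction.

1. [ext C1·C2]  r_C2² + 40r_C2 − 500 = 0  ⇒  r_C2 = 10 (r>0 drops 1)
2. [ext C2·C3]  r_C2² + 20r_C2 − 300 = 0  ⇒  r_C2 = 10 (r>0 drops 1)

10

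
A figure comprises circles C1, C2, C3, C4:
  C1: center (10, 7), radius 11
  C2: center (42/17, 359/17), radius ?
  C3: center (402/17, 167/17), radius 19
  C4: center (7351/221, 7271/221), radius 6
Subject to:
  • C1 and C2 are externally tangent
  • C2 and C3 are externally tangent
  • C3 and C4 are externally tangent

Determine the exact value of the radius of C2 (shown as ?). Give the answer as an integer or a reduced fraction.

5

1. [ext C1·C2]  r_C2² + 22r_C2 − 135 = 0  ⇒  r_C2 = 5 (r>0 drops 1)
2. [ext C2·C3]  r_C2² + 38r_C2 − 215 = 0  ⇒  r_C2 = 5 (r>0 drops 1)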